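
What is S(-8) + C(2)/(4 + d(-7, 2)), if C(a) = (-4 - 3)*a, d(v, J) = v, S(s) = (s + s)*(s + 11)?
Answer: -130/3 ≈ -43.333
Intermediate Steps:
S(s) = 2*s*(11 + s) (S(s) = (2*s)*(11 + s) = 2*s*(11 + s))
C(a) = -7*a
S(-8) + C(2)/(4 + d(-7, 2)) = 2*(-8)*(11 - 8) + (-7*2)/(4 - 7) = 2*(-8)*3 - 14/(-3) = -48 - 14*(-1/3) = -48 + 14/3 = -130/3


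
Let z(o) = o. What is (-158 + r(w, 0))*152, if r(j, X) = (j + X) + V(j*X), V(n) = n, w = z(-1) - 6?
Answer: -25080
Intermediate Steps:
w = -7 (w = -1 - 6 = -7)
r(j, X) = X + j + X*j (r(j, X) = (j + X) + j*X = (X + j) + X*j = X + j + X*j)
(-158 + r(w, 0))*152 = (-158 + (0 - 7 + 0*(-7)))*152 = (-158 + (0 - 7 + 0))*152 = (-158 - 7)*152 = -165*152 = -25080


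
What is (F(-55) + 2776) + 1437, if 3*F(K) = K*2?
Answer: 12529/3 ≈ 4176.3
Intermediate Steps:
F(K) = 2*K/3 (F(K) = (K*2)/3 = (2*K)/3 = 2*K/3)
(F(-55) + 2776) + 1437 = ((⅔)*(-55) + 2776) + 1437 = (-110/3 + 2776) + 1437 = 8218/3 + 1437 = 12529/3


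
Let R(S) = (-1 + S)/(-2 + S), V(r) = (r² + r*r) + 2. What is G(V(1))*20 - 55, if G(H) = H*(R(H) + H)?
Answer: 385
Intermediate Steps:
V(r) = 2 + 2*r² (V(r) = (r² + r²) + 2 = 2*r² + 2 = 2 + 2*r²)
R(S) = (-1 + S)/(-2 + S)
G(H) = H*(H + (-1 + H)/(-2 + H)) (G(H) = H*((-1 + H)/(-2 + H) + H) = H*(H + (-1 + H)/(-2 + H)))
G(V(1))*20 - 55 = ((2 + 2*1²)*(-1 + (2 + 2*1²)² - (2 + 2*1²))/(-2 + (2 + 2*1²)))*20 - 55 = ((2 + 2*1)*(-1 + (2 + 2*1)² - (2 + 2*1))/(-2 + (2 + 2*1)))*20 - 55 = ((2 + 2)*(-1 + (2 + 2)² - (2 + 2))/(-2 + (2 + 2)))*20 - 55 = (4*(-1 + 4² - 1*4)/(-2 + 4))*20 - 55 = (4*(-1 + 16 - 4)/2)*20 - 55 = (4*(½)*11)*20 - 55 = 22*20 - 55 = 440 - 55 = 385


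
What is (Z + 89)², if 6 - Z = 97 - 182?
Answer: 32400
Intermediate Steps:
Z = 91 (Z = 6 - (97 - 182) = 6 - 1*(-85) = 6 + 85 = 91)
(Z + 89)² = (91 + 89)² = 180² = 32400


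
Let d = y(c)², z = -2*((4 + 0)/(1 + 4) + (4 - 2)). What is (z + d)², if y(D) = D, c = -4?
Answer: 2704/25 ≈ 108.16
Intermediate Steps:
z = -28/5 (z = -2*(4/5 + 2) = -2*(4*(⅕) + 2) = -2*(⅘ + 2) = -2*14/5 = -28/5 ≈ -5.6000)
d = 16 (d = (-4)² = 16)
(z + d)² = (-28/5 + 16)² = (52/5)² = 2704/25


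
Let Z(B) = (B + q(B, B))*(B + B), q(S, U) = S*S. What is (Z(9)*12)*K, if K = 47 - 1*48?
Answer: -19440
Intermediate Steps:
q(S, U) = S**2
K = -1 (K = 47 - 48 = -1)
Z(B) = 2*B*(B + B**2) (Z(B) = (B + B**2)*(B + B) = (B + B**2)*(2*B) = 2*B*(B + B**2))
(Z(9)*12)*K = ((2*9**2*(1 + 9))*12)*(-1) = ((2*81*10)*12)*(-1) = (1620*12)*(-1) = 19440*(-1) = -19440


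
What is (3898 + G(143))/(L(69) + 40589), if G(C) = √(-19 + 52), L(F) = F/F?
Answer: 1949/20295 + √33/40590 ≈ 0.096175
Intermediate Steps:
L(F) = 1
G(C) = √33
(3898 + G(143))/(L(69) + 40589) = (3898 + √33)/(1 + 40589) = (3898 + √33)/40590 = (3898 + √33)*(1/40590) = 1949/20295 + √33/40590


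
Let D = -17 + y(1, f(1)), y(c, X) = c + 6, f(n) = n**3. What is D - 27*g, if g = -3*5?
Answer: 395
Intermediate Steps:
y(c, X) = 6 + c
g = -15
D = -10 (D = -17 + (6 + 1) = -17 + 7 = -10)
D - 27*g = -10 - 27*(-15) = -10 + 405 = 395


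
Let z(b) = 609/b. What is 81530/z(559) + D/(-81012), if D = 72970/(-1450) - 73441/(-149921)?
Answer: 76879151552482962/1027298421065 ≈ 74836.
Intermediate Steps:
D = -1083324592/21738545 (D = 72970*(-1/1450) - 73441*(-1/149921) = -7297/145 + 73441/149921 = -1083324592/21738545 ≈ -49.834)
81530/z(559) + D/(-81012) = 81530/((609/559)) - 1083324592/21738545/(-81012) = 81530/((609*(1/559))) - 1083324592/21738545*(-1/81012) = 81530/(609/559) + 270831148/440270751885 = 81530*(559/609) + 270831148/440270751885 = 45575270/609 + 270831148/440270751885 = 76879151552482962/1027298421065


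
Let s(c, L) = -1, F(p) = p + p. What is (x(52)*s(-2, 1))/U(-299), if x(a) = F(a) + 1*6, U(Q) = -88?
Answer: 5/4 ≈ 1.2500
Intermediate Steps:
F(p) = 2*p
x(a) = 6 + 2*a (x(a) = 2*a + 1*6 = 2*a + 6 = 6 + 2*a)
(x(52)*s(-2, 1))/U(-299) = ((6 + 2*52)*(-1))/(-88) = ((6 + 104)*(-1))*(-1/88) = (110*(-1))*(-1/88) = -110*(-1/88) = 5/4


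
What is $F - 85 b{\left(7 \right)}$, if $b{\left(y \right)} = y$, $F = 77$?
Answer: $-518$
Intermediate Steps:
$F - 85 b{\left(7 \right)} = 77 - 595 = -518$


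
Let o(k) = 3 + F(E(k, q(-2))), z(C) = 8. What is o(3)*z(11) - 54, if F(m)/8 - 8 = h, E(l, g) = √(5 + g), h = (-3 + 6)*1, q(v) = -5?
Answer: 674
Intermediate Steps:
h = 3 (h = 3*1 = 3)
F(m) = 88 (F(m) = 64 + 8*3 = 64 + 24 = 88)
o(k) = 91 (o(k) = 3 + 88 = 91)
o(3)*z(11) - 54 = 91*8 - 54 = 728 - 54 = 674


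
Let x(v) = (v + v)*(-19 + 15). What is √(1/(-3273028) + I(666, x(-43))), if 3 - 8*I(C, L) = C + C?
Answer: I*√1779649332247270/3273028 ≈ 12.889*I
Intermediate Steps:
x(v) = -8*v (x(v) = (2*v)*(-4) = -8*v)
I(C, L) = 3/8 - C/4 (I(C, L) = 3/8 - (C + C)/8 = 3/8 - C/4)
√(1/(-3273028) + I(666, x(-43))) = √(1/(-3273028) + (3/8 - ¼*666)) = √(-1/3273028 + (3/8 - 333/2)) = √(-1/3273028 - 1329/8) = √(-1087463555/6546056) = I*√1779649332247270/3273028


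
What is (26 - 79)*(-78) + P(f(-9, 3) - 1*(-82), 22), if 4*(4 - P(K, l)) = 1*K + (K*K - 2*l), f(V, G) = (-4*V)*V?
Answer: -20863/2 ≈ -10432.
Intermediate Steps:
f(V, G) = -4*V²
P(K, l) = 4 + l/2 - K/4 - K²/4 (P(K, l) = 4 - (1*K + (K*K - 2*l))/4 = 4 - (K + (K² - 2*l))/4 = 4 - (K + K² - 2*l)/4 = 4 + (l/2 - K/4 - K²/4) = 4 + l/2 - K/4 - K²/4)
(26 - 79)*(-78) + P(f(-9, 3) - 1*(-82), 22) = (26 - 79)*(-78) + (4 + (½)*22 - (-4*(-9)² - 1*(-82))/4 - (-4*(-9)² - 1*(-82))²/4) = -53*(-78) + (4 + 11 - (-4*81 + 82)/4 - (-4*81 + 82)²/4) = 4134 + (4 + 11 - (-324 + 82)/4 - (-324 + 82)²/4) = 4134 + (4 + 11 - ¼*(-242) - ¼*(-242)²) = 4134 + (4 + 11 + 121/2 - ¼*58564) = 4134 + (4 + 11 + 121/2 - 14641) = 4134 - 29131/2 = -20863/2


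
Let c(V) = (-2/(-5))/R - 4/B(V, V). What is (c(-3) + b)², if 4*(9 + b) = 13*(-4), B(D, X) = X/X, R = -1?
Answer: 17424/25 ≈ 696.96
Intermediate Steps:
B(D, X) = 1
c(V) = -22/5 (c(V) = -2/(-5)/(-1) - 4/1 = -2*(-⅕)*(-1) - 4*1 = (⅖)*(-1) - 4 = -⅖ - 4 = -22/5)
b = -22 (b = -9 + (13*(-4))/4 = -9 + (¼)*(-52) = -9 - 13 = -22)
(c(-3) + b)² = (-22/5 - 22)² = (-132/5)² = 17424/25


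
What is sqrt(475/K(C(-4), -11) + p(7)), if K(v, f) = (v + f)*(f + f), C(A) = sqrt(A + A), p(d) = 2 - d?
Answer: sqrt(110)*sqrt((147 - 44*I*sqrt(2))/(-11 + 2*I*sqrt(2)))/22 ≈ 0.13281 + 1.7823*I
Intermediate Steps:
C(A) = sqrt(2)*sqrt(A) (C(A) = sqrt(2*A) = sqrt(2)*sqrt(A))
K(v, f) = 2*f*(f + v) (K(v, f) = (f + v)*(2*f) = 2*f*(f + v))
sqrt(475/K(C(-4), -11) + p(7)) = sqrt(475/((2*(-11)*(-11 + sqrt(2)*sqrt(-4)))) + (2 - 1*7)) = sqrt(475/((2*(-11)*(-11 + sqrt(2)*(2*I)))) + (2 - 7)) = sqrt(475/((2*(-11)*(-11 + 2*I*sqrt(2)))) - 5) = sqrt(475/(242 - 44*I*sqrt(2)) - 5) = sqrt(-5 + 475/(242 - 44*I*sqrt(2)))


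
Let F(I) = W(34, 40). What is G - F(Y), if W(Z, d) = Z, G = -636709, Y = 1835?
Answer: -636743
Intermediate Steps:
F(I) = 34
G - F(Y) = -636709 - 1*34 = -636709 - 34 = -636743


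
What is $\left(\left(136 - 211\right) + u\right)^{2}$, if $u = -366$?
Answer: $194481$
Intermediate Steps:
$\left(\left(136 - 211\right) + u\right)^{2} = \left(\left(136 - 211\right) - 366\right)^{2} = \left(-75 - 366\right)^{2} = \left(-441\right)^{2} = 194481$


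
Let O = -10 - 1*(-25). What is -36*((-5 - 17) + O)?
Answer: 252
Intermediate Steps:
O = 15 (O = -10 + 25 = 15)
-36*((-5 - 17) + O) = -36*((-5 - 17) + 15) = -36*(-22 + 15) = -36*(-7) = 252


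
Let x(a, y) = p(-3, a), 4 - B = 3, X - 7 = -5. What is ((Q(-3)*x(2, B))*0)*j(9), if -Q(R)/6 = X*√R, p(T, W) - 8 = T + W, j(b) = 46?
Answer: 0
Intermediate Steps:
X = 2 (X = 7 - 5 = 2)
B = 1 (B = 4 - 1*3 = 4 - 3 = 1)
p(T, W) = 8 + T + W (p(T, W) = 8 + (T + W) = 8 + T + W)
Q(R) = -12*√R
x(a, y) = 5 + a (x(a, y) = 8 - 3 + a = 5 + a)
((Q(-3)*x(2, B))*0)*j(9) = (((-12*I*√3)*(5 + 2))*0)*46 = ((-12*I*√3*7)*0)*46 = (-84*I*√3*0)*46 = 0*46 = 0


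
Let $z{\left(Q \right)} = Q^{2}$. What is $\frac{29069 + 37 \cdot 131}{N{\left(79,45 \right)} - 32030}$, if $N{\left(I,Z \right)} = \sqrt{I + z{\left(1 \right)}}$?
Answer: $- \frac{54316474}{51296041} - \frac{33916 \sqrt{5}}{256480205} \approx -1.0592$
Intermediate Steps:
$N{\left(I,Z \right)} = \sqrt{1 + I}$ ($N{\left(I,Z \right)} = \sqrt{I + 1^{2}} = \sqrt{I + 1} = \sqrt{1 + I}$)
$\frac{29069 + 37 \cdot 131}{N{\left(79,45 \right)} - 32030} = \frac{29069 + 37 \cdot 131}{\sqrt{1 + 79} - 32030} = \frac{29069 + 4847}{\sqrt{80} - 32030} = \frac{33916}{4 \sqrt{5} - 32030} = \frac{33916}{-32030 + 4 \sqrt{5}}$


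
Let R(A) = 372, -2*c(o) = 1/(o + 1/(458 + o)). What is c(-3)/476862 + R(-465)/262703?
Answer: 484046717257/341744956745808 ≈ 0.0014164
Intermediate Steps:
c(o) = -1/(2*(o + 1/(458 + o)))
c(-3)/476862 + R(-465)/262703 = ((-458 - 1*(-3))/(2*(1 + (-3)² + 458*(-3))))/476862 + 372/262703 = ((-458 + 3)/(2*(1 + 9 - 1374)))*(1/476862) + 372*(1/262703) = ((½)*(-455)/(-1364))*(1/476862) + 372/262703 = ((½)*(-1/1364)*(-455))*(1/476862) + 372/262703 = (455/2728)*(1/476862) + 372/262703 = 455/1300879536 + 372/262703 = 484046717257/341744956745808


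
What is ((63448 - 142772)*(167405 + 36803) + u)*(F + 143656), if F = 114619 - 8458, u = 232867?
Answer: -4046626330907925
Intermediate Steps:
F = 106161
((63448 - 142772)*(167405 + 36803) + u)*(F + 143656) = ((63448 - 142772)*(167405 + 36803) + 232867)*(106161 + 143656) = (-79324*204208 + 232867)*249817 = (-16198595392 + 232867)*249817 = -16198362525*249817 = -4046626330907925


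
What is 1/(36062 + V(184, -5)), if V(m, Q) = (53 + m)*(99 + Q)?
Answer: 1/58340 ≈ 1.7141e-5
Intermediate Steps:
1/(36062 + V(184, -5)) = 1/(36062 + (5247 + 53*(-5) + 99*184 - 5*184)) = 1/(36062 + (5247 - 265 + 18216 - 920)) = 1/(36062 + 22278) = 1/58340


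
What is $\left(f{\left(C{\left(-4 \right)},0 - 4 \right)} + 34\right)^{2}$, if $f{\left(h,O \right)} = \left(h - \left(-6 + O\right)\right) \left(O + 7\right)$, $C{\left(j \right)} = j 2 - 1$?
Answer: $1369$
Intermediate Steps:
$C{\left(j \right)} = -1 + 2 j$ ($C{\left(j \right)} = 2 j - 1 = -1 + 2 j$)
$f{\left(h,O \right)} = \left(7 + O\right) \left(6 + h - O\right)$ ($f{\left(h,O \right)} = \left(6 + h - O\right) \left(7 + O\right) = \left(7 + O\right) \left(6 + h - O\right)$)
$\left(f{\left(C{\left(-4 \right)},0 - 4 \right)} + 34\right)^{2} = \left(\left(42 - \left(0 - 4\right) - \left(0 - 4\right)^{2} + 7 \left(-1 + 2 \left(-4\right)\right) + \left(0 - 4\right) \left(-1 + 2 \left(-4\right)\right)\right) + 34\right)^{2} = \left(\left(42 - -4 - \left(-4\right)^{2} + 7 \left(-1 - 8\right) - 4 \left(-1 - 8\right)\right) + 34\right)^{2} = \left(\left(42 + 4 - 16 + 7 \left(-9\right) - -36\right) + 34\right)^{2} = \left(\left(42 + 4 - 16 - 63 + 36\right) + 34\right)^{2} = \left(3 + 34\right)^{2} = 37^{2} = 1369$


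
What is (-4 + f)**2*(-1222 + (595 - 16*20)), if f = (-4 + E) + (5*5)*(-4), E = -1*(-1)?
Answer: -10842203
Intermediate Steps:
E = 1
f = -103 (f = (-4 + 1) + (5*5)*(-4) = -3 + 25*(-4) = -3 - 100 = -103)
(-4 + f)**2*(-1222 + (595 - 16*20)) = (-4 - 103)**2*(-1222 + (595 - 16*20)) = (-107)**2*(-1222 + (595 - 1*320)) = 11449*(-1222 + (595 - 320)) = 11449*(-1222 + 275) = 11449*(-947) = -10842203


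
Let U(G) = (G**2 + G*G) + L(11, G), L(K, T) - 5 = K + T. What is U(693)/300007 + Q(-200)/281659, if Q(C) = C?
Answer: 270672601013/84499671613 ≈ 3.2032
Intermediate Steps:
L(K, T) = 5 + K + T (L(K, T) = 5 + (K + T) = 5 + K + T)
U(G) = 16 + G + 2*G**2 (U(G) = (G**2 + G*G) + (5 + 11 + G) = (G**2 + G**2) + (16 + G) = 2*G**2 + (16 + G) = 16 + G + 2*G**2)
U(693)/300007 + Q(-200)/281659 = (16 + 693 + 2*693**2)/300007 - 200/281659 = (16 + 693 + 2*480249)*(1/300007) - 200*1/281659 = (16 + 693 + 960498)*(1/300007) - 200/281659 = 961207*(1/300007) - 200/281659 = 961207/300007 - 200/281659 = 270672601013/84499671613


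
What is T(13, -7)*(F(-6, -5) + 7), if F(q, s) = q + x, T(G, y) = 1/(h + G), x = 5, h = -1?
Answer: ½ ≈ 0.50000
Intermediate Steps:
T(G, y) = 1/(-1 + G)
F(q, s) = 5 + q (F(q, s) = q + 5 = 5 + q)
T(13, -7)*(F(-6, -5) + 7) = ((5 - 6) + 7)/(-1 + 13) = (-1 + 7)/12 = (1/12)*6 = ½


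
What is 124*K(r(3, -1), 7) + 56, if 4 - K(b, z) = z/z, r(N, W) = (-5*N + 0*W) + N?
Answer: 428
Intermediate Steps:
r(N, W) = -4*N (r(N, W) = (-5*N + 0) + N = -5*N + N = -4*N)
K(b, z) = 3 (K(b, z) = 4 - z/z = 4 - 1*1 = 4 - 1 = 3)
124*K(r(3, -1), 7) + 56 = 124*3 + 56 = 372 + 56 = 428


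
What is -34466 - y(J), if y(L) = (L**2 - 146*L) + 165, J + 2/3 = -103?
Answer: -544618/9 ≈ -60513.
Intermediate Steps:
J = -311/3 (J = -2/3 - 103 = -311/3 ≈ -103.67)
y(L) = 165 + L**2 - 146*L
-34466 - y(J) = -34466 - (165 + (-311/3)**2 - 146*(-311/3)) = -34466 - (165 + 96721/9 + 45406/3) = -34466 - 1*234424/9 = -34466 - 234424/9 = -544618/9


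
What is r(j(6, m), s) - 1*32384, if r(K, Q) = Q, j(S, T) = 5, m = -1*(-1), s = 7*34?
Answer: -32146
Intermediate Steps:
s = 238
m = 1
r(j(6, m), s) - 1*32384 = 238 - 1*32384 = 238 - 32384 = -32146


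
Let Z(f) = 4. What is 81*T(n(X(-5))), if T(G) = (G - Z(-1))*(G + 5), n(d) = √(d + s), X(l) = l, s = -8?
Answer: -2673 + 81*I*√13 ≈ -2673.0 + 292.05*I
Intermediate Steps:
n(d) = √(-8 + d) (n(d) = √(d - 8) = √(-8 + d))
T(G) = (-4 + G)*(5 + G) (T(G) = (G - 1*4)*(G + 5) = (G - 4)*(5 + G) = (-4 + G)*(5 + G))
81*T(n(X(-5))) = 81*(-20 + √(-8 - 5) + (√(-8 - 5))²) = 81*(-20 + √(-13) + (√(-13))²) = 81*(-20 + I*√13 + (I*√13)²) = 81*(-20 + I*√13 - 13) = 81*(-33 + I*√13) = -2673 + 81*I*√13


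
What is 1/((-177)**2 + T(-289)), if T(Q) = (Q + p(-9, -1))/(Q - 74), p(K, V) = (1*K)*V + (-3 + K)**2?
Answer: 363/11372563 ≈ 3.1919e-5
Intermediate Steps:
p(K, V) = (-3 + K)**2 + K*V (p(K, V) = K*V + (-3 + K)**2 = (-3 + K)**2 + K*V)
T(Q) = (153 + Q)/(-74 + Q) (T(Q) = (Q + ((-3 - 9)**2 - 9*(-1)))/(Q - 74) = (Q + ((-12)**2 + 9))/(-74 + Q) = (Q + (144 + 9))/(-74 + Q) = (Q + 153)/(-74 + Q) = (153 + Q)/(-74 + Q))
1/((-177)**2 + T(-289)) = 1/((-177)**2 + (153 - 289)/(-74 - 289)) = 1/(31329 - 136/(-363)) = 1/(31329 - 1/363*(-136)) = 1/(31329 + 136/363) = 1/(11372563/363) = 363/11372563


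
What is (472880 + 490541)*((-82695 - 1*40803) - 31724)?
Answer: -149544134462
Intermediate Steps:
(472880 + 490541)*((-82695 - 1*40803) - 31724) = 963421*((-82695 - 40803) - 31724) = 963421*(-123498 - 31724) = 963421*(-155222) = -149544134462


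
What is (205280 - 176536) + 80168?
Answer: 108912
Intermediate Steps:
(205280 - 176536) + 80168 = 28744 + 80168 = 108912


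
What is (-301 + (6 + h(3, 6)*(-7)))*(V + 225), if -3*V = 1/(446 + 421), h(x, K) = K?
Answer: -197220488/2601 ≈ -75825.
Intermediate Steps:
V = -1/2601 (V = -1/(3*(446 + 421)) = -1/3/867 = -1/3*1/867 = -1/2601 ≈ -0.00038447)
(-301 + (6 + h(3, 6)*(-7)))*(V + 225) = (-301 + (6 + 6*(-7)))*(-1/2601 + 225) = (-301 + (6 - 42))*(585224/2601) = (-301 - 36)*(585224/2601) = -337*585224/2601 = -197220488/2601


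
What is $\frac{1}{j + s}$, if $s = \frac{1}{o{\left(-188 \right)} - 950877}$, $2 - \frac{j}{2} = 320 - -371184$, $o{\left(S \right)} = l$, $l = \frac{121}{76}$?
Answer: $- \frac{72266531}{53694321599200} \approx -1.3459 \cdot 10^{-6}$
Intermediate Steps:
$l = \frac{121}{76}$ ($l = 121 \cdot \frac{1}{76} = \frac{121}{76} \approx 1.5921$)
$o{\left(S \right)} = \frac{121}{76}$
$j = -743004$ ($j = 4 - 2 \left(320 - -371184\right) = 4 - 2 \left(320 + 371184\right) = 4 - 743008 = -743004$)
$s = - \frac{76}{72266531}$ ($s = \frac{1}{\frac{121}{76} - 950877} = \frac{1}{- \frac{72266531}{76}} = - \frac{76}{72266531} \approx -1.0517 \cdot 10^{-6}$)
$\frac{1}{j + s} = \frac{1}{-743004 - \frac{76}{72266531}} = \frac{1}{- \frac{53694321599200}{72266531}} = - \frac{72266531}{53694321599200}$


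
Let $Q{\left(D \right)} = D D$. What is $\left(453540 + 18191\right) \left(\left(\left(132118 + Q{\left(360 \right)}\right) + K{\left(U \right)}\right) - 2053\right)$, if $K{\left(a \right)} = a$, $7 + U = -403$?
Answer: $122298620405$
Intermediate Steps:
$U = -410$ ($U = -7 - 403 = -410$)
$Q{\left(D \right)} = D^{2}$
$\left(453540 + 18191\right) \left(\left(\left(132118 + Q{\left(360 \right)}\right) + K{\left(U \right)}\right) - 2053\right) = \left(453540 + 18191\right) \left(\left(\left(132118 + 360^{2}\right) - 410\right) - 2053\right) = 471731 \left(\left(\left(132118 + 129600\right) - 410\right) - 2053\right) = 471731 \left(\left(261718 - 410\right) - 2053\right) = 471731 \left(261308 - 2053\right) = 471731 \cdot 259255 = 122298620405$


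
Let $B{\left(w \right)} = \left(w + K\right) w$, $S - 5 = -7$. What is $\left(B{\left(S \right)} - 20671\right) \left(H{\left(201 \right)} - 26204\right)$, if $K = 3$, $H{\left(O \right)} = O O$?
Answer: $-293494581$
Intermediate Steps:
$S = -2$ ($S = 5 - 7 = -2$)
$H{\left(O \right)} = O^{2}$
$B{\left(w \right)} = w \left(3 + w\right)$ ($B{\left(w \right)} = \left(w + 3\right) w = \left(3 + w\right) w = w \left(3 + w\right)$)
$\left(B{\left(S \right)} - 20671\right) \left(H{\left(201 \right)} - 26204\right) = \left(- 2 \left(3 - 2\right) - 20671\right) \left(201^{2} - 26204\right) = \left(\left(-2\right) 1 - 20671\right) \left(40401 - 26204\right) = \left(-2 - 20671\right) 14197 = \left(-20673\right) 14197 = -293494581$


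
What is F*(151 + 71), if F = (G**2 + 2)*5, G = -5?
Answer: 29970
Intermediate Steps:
F = 135 (F = ((-5)**2 + 2)*5 = (25 + 2)*5 = 27*5 = 135)
F*(151 + 71) = 135*(151 + 71) = 135*222 = 29970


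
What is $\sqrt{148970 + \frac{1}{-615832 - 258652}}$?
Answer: $\frac{\sqrt{28480169000820459}}{437242} \approx 385.97$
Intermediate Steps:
$\sqrt{148970 + \frac{1}{-615832 - 258652}} = \sqrt{148970 + \frac{1}{-874484}} = \sqrt{148970 - \frac{1}{874484}} = \sqrt{\frac{130271881479}{874484}} = \frac{\sqrt{28480169000820459}}{437242}$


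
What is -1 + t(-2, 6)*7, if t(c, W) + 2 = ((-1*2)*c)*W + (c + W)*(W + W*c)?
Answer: -15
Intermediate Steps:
t(c, W) = -2 + (W + c)*(W + W*c) - 2*W*c (t(c, W) = -2 + (((-1*2)*c)*W + (c + W)*(W + W*c)) = -2 + ((-2*c)*W + (W + c)*(W + W*c)) = -2 + (-2*W*c + (W + c)*(W + W*c)) = -2 + ((W + c)*(W + W*c) - 2*W*c) = -2 + (W + c)*(W + W*c) - 2*W*c)
-1 + t(-2, 6)*7 = -1 + (-2 + 6² + 6*(-2)² - 2*6² - 1*6*(-2))*7 = -1 + (-2 + 36 + 6*4 - 2*36 + 12)*7 = -1 + (-2 + 36 + 24 - 72 + 12)*7 = -1 - 2*7 = -1 - 14 = -15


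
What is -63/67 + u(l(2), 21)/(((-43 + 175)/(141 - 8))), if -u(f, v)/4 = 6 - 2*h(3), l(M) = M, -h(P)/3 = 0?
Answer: -18515/737 ≈ -25.122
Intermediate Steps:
h(P) = 0 (h(P) = -3*0 = 0)
u(f, v) = -24 (u(f, v) = -4*(6 - 2*0) = -4*(6 + 0) = -4*6 = -24)
-63/67 + u(l(2), 21)/(((-43 + 175)/(141 - 8))) = -63/67 - 24*(141 - 8)/(-43 + 175) = -63*1/67 - 24/(132/133) = -63/67 - 24/(132*(1/133)) = -63/67 - 24/132/133 = -63/67 - 24*133/132 = -63/67 - 266/11 = -18515/737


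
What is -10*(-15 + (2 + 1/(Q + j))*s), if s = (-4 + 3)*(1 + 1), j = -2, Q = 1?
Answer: 170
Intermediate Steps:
s = -2 (s = -1*2 = -2)
-10*(-15 + (2 + 1/(Q + j))*s) = -10*(-15 + (2 + 1/(1 - 2))*(-2)) = -10*(-15 + (2 + 1/(-1))*(-2)) = -10*(-15 + (2 - 1)*(-2)) = -10*(-15 + 1*(-2)) = -10*(-15 - 2) = -10*(-17) = 170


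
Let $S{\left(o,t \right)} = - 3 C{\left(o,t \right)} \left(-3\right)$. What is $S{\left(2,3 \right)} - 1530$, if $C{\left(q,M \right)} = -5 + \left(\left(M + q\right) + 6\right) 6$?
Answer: $-981$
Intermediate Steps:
$C{\left(q,M \right)} = 31 + 6 M + 6 q$ ($C{\left(q,M \right)} = -5 + \left(6 + M + q\right) 6 = -5 + \left(36 + 6 M + 6 q\right) = 31 + 6 M + 6 q$)
$S{\left(o,t \right)} = 279 + 54 o + 54 t$ ($S{\left(o,t \right)} = - 3 \left(31 + 6 t + 6 o\right) \left(-3\right) = - 3 \left(31 + 6 o + 6 t\right) \left(-3\right) = \left(-93 - 18 o - 18 t\right) \left(-3\right) = 279 + 54 o + 54 t$)
$S{\left(2,3 \right)} - 1530 = \left(279 + 54 \cdot 2 + 54 \cdot 3\right) - 1530 = \left(279 + 108 + 162\right) - 1530 = 549 - 1530 = -981$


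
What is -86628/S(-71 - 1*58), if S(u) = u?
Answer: 28876/43 ≈ 671.54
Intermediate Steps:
-86628/S(-71 - 1*58) = -86628/(-71 - 1*58) = -86628/(-71 - 58) = -86628/(-129) = -86628*(-1/129) = 28876/43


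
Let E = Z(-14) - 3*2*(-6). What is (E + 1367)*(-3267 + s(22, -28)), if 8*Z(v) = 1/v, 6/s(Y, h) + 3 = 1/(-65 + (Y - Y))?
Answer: -50339925735/10976 ≈ -4.5864e+6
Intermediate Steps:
s(Y, h) = -195/98 (s(Y, h) = 6/(-3 + 1/(-65 + (Y - Y))) = 6/(-3 + 1/(-65 + 0)) = 6/(-3 + 1/(-65)) = 6/(-3 - 1/65) = 6/(-196/65) = 6*(-65/196) = -195/98)
Z(v) = 1/(8*v)
E = 4031/112 (E = (⅛)/(-14) - 3*2*(-6) = (⅛)*(-1/14) - 6*(-6) = -1/112 + 36 = 4031/112 ≈ 35.991)
(E + 1367)*(-3267 + s(22, -28)) = (4031/112 + 1367)*(-3267 - 195/98) = (157135/112)*(-320361/98) = -50339925735/10976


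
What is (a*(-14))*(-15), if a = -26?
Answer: -5460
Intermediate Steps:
(a*(-14))*(-15) = -26*(-14)*(-15) = 364*(-15) = -5460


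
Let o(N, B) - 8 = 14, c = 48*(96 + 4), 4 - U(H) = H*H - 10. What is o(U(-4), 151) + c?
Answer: 4822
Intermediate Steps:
U(H) = 14 - H² (U(H) = 4 - (H*H - 10) = 4 - (H² - 10) = 4 - (-10 + H²) = 4 + (10 - H²) = 14 - H²)
c = 4800 (c = 48*100 = 4800)
o(N, B) = 22 (o(N, B) = 8 + 14 = 22)
o(U(-4), 151) + c = 22 + 4800 = 4822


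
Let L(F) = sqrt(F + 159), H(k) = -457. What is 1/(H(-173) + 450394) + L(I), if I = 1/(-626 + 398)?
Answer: 1/449937 + sqrt(2066307)/114 ≈ 12.609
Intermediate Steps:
I = -1/228 (I = 1/(-228) = -1/228 ≈ -0.0043860)
L(F) = sqrt(159 + F)
1/(H(-173) + 450394) + L(I) = 1/(-457 + 450394) + sqrt(159 - 1/228) = 1/449937 + sqrt(36251/228) = 1/449937 + sqrt(2066307)/114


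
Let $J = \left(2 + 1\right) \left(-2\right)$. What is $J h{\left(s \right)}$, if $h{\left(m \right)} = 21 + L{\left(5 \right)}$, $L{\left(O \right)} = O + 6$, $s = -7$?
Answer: $-192$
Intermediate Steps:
$L{\left(O \right)} = 6 + O$
$J = -6$ ($J = 3 \left(-2\right) = -6$)
$h{\left(m \right)} = 32$ ($h{\left(m \right)} = 21 + \left(6 + 5\right) = 21 + 11 = 32$)
$J h{\left(s \right)} = \left(-6\right) 32 = -192$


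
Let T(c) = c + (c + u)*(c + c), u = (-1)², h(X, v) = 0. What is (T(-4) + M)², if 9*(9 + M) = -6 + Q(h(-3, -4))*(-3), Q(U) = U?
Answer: 961/9 ≈ 106.78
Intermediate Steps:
u = 1
T(c) = c + 2*c*(1 + c) (T(c) = c + (c + 1)*(c + c) = c + (1 + c)*(2*c) = c + 2*c*(1 + c))
M = -29/3 (M = -9 + (-6 + 0*(-3))/9 = -9 + (-6 + 0)/9 = -9 + (⅑)*(-6) = -9 - ⅔ = -29/3 ≈ -9.6667)
(T(-4) + M)² = (-4*(3 + 2*(-4)) - 29/3)² = (-4*(3 - 8) - 29/3)² = (-4*(-5) - 29/3)² = (20 - 29/3)² = (31/3)² = 961/9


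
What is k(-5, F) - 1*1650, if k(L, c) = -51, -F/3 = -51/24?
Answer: -1701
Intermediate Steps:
F = 51/8 (F = -(-153)/24 = -3*(-17/8) = 51/8 ≈ 6.3750)
k(-5, F) - 1*1650 = -51 - 1*1650 = -51 - 1650 = -1701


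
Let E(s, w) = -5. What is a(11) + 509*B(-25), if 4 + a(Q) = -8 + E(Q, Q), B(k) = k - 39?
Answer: -32593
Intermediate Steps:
B(k) = -39 + k
a(Q) = -17 (a(Q) = -4 + (-8 - 5) = -4 - 13 = -17)
a(11) + 509*B(-25) = -17 + 509*(-39 - 25) = -17 + 509*(-64) = -17 - 32576 = -32593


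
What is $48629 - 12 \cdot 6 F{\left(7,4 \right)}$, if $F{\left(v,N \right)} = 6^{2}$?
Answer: $46037$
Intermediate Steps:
$F{\left(v,N \right)} = 36$
$48629 - 12 \cdot 6 F{\left(7,4 \right)} = 48629 - 12 \cdot 6 \cdot 36 = 48629 - 72 \cdot 36 = 48629 - 2592 = 46037$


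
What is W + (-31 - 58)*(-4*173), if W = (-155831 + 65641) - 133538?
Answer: -162140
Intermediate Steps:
W = -223728 (W = -90190 - 133538 = -223728)
W + (-31 - 58)*(-4*173) = -223728 + (-31 - 58)*(-4*173) = -223728 - 89*(-692) = -223728 + 61588 = -162140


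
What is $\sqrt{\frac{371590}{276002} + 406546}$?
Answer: $\frac{3 \sqrt{860266652333149}}{138001} \approx 637.61$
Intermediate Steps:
$\sqrt{\frac{371590}{276002} + 406546} = \sqrt{371590 \cdot \frac{1}{276002} + 406546} = \sqrt{\frac{185795}{138001} + 406546} = \sqrt{\frac{56103940341}{138001}} = \frac{3 \sqrt{860266652333149}}{138001}$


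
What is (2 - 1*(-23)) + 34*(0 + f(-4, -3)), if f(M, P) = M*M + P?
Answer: 467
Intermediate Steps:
f(M, P) = P + M**2 (f(M, P) = M**2 + P = P + M**2)
(2 - 1*(-23)) + 34*(0 + f(-4, -3)) = (2 - 1*(-23)) + 34*(0 + (-3 + (-4)**2)) = (2 + 23) + 34*(0 + (-3 + 16)) = 25 + 34*(0 + 13) = 25 + 34*13 = 25 + 442 = 467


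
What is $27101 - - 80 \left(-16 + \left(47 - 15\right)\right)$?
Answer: $28381$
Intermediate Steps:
$27101 - - 80 \left(-16 + \left(47 - 15\right)\right) = 27101 - - 80 \left(-16 + 32\right) = 27101 - \left(-80\right) 16 = 27101 - -1280 = 27101 + 1280 = 28381$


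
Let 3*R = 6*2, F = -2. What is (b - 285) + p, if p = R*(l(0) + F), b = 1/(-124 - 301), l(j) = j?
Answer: -124526/425 ≈ -293.00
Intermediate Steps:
b = -1/425 (b = 1/(-425) = -1/425 ≈ -0.0023529)
R = 4 (R = (6*2)/3 = (1/3)*12 = 4)
p = -8 (p = 4*(0 - 2) = 4*(-2) = -8)
(b - 285) + p = (-1/425 - 285) - 8 = -121126/425 - 8 = -124526/425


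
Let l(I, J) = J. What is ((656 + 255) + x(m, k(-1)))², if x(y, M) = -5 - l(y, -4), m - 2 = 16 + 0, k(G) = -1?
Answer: 828100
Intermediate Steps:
m = 18 (m = 2 + (16 + 0) = 2 + 16 = 18)
x(y, M) = -1 (x(y, M) = -5 - 1*(-4) = -5 + 4 = -1)
((656 + 255) + x(m, k(-1)))² = ((656 + 255) - 1)² = (911 - 1)² = 910² = 828100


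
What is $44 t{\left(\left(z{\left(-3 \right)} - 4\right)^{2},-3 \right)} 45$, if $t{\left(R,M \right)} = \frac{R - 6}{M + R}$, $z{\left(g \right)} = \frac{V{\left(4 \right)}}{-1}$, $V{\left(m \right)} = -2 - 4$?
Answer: $-3960$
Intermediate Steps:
$V{\left(m \right)} = -6$ ($V{\left(m \right)} = -2 - 4 = -6$)
$z{\left(g \right)} = 6$ ($z{\left(g \right)} = - \frac{6}{-1} = \left(-6\right) \left(-1\right) = 6$)
$t{\left(R,M \right)} = \frac{-6 + R}{M + R}$
$44 t{\left(\left(z{\left(-3 \right)} - 4\right)^{2},-3 \right)} 45 = 44 \frac{-6 + \left(6 - 4\right)^{2}}{-3 + \left(6 - 4\right)^{2}} \cdot 45 = 44 \frac{-6 + 2^{2}}{-3 + 2^{2}} \cdot 45 = 44 \frac{-6 + 4}{-3 + 4} \cdot 45 = 44 \cdot 1^{-1} \left(-2\right) 45 = 44 \cdot 1 \left(-2\right) 45 = 44 \left(-2\right) 45 = \left(-88\right) 45 = -3960$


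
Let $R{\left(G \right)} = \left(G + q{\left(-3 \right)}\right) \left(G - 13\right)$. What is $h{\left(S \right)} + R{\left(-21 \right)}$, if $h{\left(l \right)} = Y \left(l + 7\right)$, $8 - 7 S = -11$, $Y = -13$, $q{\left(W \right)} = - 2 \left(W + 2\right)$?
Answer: $\frac{3638}{7} \approx 519.71$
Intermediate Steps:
$q{\left(W \right)} = -4 - 2 W$ ($q{\left(W \right)} = - 2 \left(2 + W\right) = -4 - 2 W$)
$R{\left(G \right)} = \left(-13 + G\right) \left(2 + G\right)$ ($R{\left(G \right)} = \left(G - -2\right) \left(G - 13\right) = \left(G + \left(-4 + 6\right)\right) \left(-13 + G\right) = \left(G + 2\right) \left(-13 + G\right) = \left(2 + G\right) \left(-13 + G\right) = \left(-13 + G\right) \left(2 + G\right)$)
$S = \frac{19}{7}$ ($S = \frac{8}{7} - - \frac{11}{7} = \frac{8}{7} + \frac{11}{7} = \frac{19}{7} \approx 2.7143$)
$h{\left(l \right)} = -91 - 13 l$ ($h{\left(l \right)} = - 13 \left(l + 7\right) = - 13 \left(7 + l\right) = -91 - 13 l$)
$h{\left(S \right)} + R{\left(-21 \right)} = \left(-91 - \frac{247}{7}\right) - \left(-205 - 441\right) = \left(-91 - \frac{247}{7}\right) + \left(-26 + 441 + 231\right) = - \frac{884}{7} + 646 = \frac{3638}{7}$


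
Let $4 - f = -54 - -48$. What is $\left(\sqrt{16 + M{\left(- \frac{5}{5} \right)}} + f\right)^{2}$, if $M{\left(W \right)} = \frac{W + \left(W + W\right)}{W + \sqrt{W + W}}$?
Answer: $\left(10 + \sqrt{\frac{-19 + 16 i \sqrt{2}}{-1 + i \sqrt{2}}}\right)^{2} \approx 199.53 + 4.8412 i$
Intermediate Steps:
$f = 10$ ($f = 4 - \left(-54 - -48\right) = 4 - \left(-54 + 48\right) = 4 - -6 = 4 + 6 = 10$)
$M{\left(W \right)} = \frac{3 W}{W + \sqrt{2} \sqrt{W}}$ ($M{\left(W \right)} = \frac{W + 2 W}{W + \sqrt{2 W}} = \frac{3 W}{W + \sqrt{2} \sqrt{W}}$)
$\left(\sqrt{16 + M{\left(- \frac{5}{5} \right)}} + f\right)^{2} = \left(\sqrt{16 + \frac{3 \left(- \frac{5}{5}\right)}{- \frac{5}{5} + \sqrt{2} \sqrt{- \frac{5}{5}}}} + 10\right)^{2} = \left(\sqrt{16 + \frac{3 \left(\left(-5\right) \frac{1}{5}\right)}{\left(-5\right) \frac{1}{5} + \sqrt{2} \sqrt{\left(-5\right) \frac{1}{5}}}} + 10\right)^{2} = \left(\sqrt{16 + 3 \left(-1\right) \frac{1}{-1 + \sqrt{2} \sqrt{-1}}} + 10\right)^{2} = \left(\sqrt{16 + 3 \left(-1\right) \frac{1}{-1 + \sqrt{2} i}} + 10\right)^{2} = \left(\sqrt{16 + 3 \left(-1\right) \frac{1}{-1 + i \sqrt{2}}} + 10\right)^{2} = \left(\sqrt{16 - \frac{3}{-1 + i \sqrt{2}}} + 10\right)^{2} = \left(10 + \sqrt{16 - \frac{3}{-1 + i \sqrt{2}}}\right)^{2}$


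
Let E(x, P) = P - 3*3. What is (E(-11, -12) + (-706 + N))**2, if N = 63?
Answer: 440896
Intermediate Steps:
E(x, P) = -9 + P (E(x, P) = P - 9 = -9 + P)
(E(-11, -12) + (-706 + N))**2 = ((-9 - 12) + (-706 + 63))**2 = (-21 - 643)**2 = (-664)**2 = 440896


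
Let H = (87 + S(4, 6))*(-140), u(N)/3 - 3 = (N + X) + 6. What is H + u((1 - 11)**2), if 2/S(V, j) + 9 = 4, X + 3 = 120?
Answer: -11446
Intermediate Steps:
X = 117 (X = -3 + 120 = 117)
S(V, j) = -2/5 (S(V, j) = 2/(-9 + 4) = 2/(-5) = 2*(-1/5) = -2/5)
u(N) = 378 + 3*N (u(N) = 9 + 3*((N + 117) + 6) = 9 + 3*((117 + N) + 6) = 9 + 3*(123 + N) = 9 + (369 + 3*N) = 378 + 3*N)
H = -12124 (H = (87 - 2/5)*(-140) = (433/5)*(-140) = -12124)
H + u((1 - 11)**2) = -12124 + (378 + 3*(1 - 11)**2) = -12124 + (378 + 3*(-10)**2) = -12124 + (378 + 3*100) = -12124 + (378 + 300) = -12124 + 678 = -11446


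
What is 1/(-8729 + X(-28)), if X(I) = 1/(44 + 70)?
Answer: -114/995105 ≈ -0.00011456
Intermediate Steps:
X(I) = 1/114
1/(-8729 + X(-28)) = 1/(-8729 + 1/114) = 1/(-995105/114) = -114/995105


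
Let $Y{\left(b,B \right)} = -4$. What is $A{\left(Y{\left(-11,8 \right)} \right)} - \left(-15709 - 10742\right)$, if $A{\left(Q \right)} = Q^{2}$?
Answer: $26467$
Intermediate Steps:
$A{\left(Y{\left(-11,8 \right)} \right)} - \left(-15709 - 10742\right) = \left(-4\right)^{2} - \left(-15709 - 10742\right) = 16 - \left(-15709 - 10742\right) = 16 - -26451 = 16 + 26451 = 26467$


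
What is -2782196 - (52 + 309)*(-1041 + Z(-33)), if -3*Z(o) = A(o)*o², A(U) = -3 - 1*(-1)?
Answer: -2668481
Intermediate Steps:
A(U) = -2 (A(U) = -3 + 1 = -2)
Z(o) = 2*o²/3 (Z(o) = -(-2)*o²/3 = 2*o²/3)
-2782196 - (52 + 309)*(-1041 + Z(-33)) = -2782196 - (52 + 309)*(-1041 + (⅔)*(-33)²) = -2782196 - 361*(-1041 + (⅔)*1089) = -2782196 - 361*(-1041 + 726) = -2782196 - 361*(-315) = -2782196 - 1*(-113715) = -2782196 + 113715 = -2668481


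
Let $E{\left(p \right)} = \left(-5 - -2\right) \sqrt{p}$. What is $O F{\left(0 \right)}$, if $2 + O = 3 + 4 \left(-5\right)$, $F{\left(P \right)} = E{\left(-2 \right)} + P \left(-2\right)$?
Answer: $57 i \sqrt{2} \approx 80.61 i$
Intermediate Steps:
$E{\left(p \right)} = - 3 \sqrt{p}$ ($E{\left(p \right)} = \left(-5 + 2\right) \sqrt{p} = - 3 \sqrt{p}$)
$F{\left(P \right)} = - 2 P - 3 i \sqrt{2}$ ($F{\left(P \right)} = - 3 \sqrt{-2} + P \left(-2\right) = - 3 i \sqrt{2} - 2 P = - 2 P - 3 i \sqrt{2}$)
$O = -19$ ($O = -2 + \left(3 + 4 \left(-5\right)\right) = -2 + \left(3 - 20\right) = -2 - 17 = -19$)
$O F{\left(0 \right)} = - 19 \left(\left(-2\right) 0 - 3 i \sqrt{2}\right) = - 19 \left(0 - 3 i \sqrt{2}\right) = - 19 \left(- 3 i \sqrt{2}\right) = 57 i \sqrt{2}$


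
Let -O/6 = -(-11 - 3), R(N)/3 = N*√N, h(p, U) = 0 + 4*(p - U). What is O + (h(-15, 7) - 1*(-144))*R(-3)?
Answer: -84 - 504*I*√3 ≈ -84.0 - 872.95*I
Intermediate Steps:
h(p, U) = -4*U + 4*p (h(p, U) = 0 + (-4*U + 4*p) = -4*U + 4*p)
R(N) = 3*N^(3/2) (R(N) = 3*(N*√N) = 3*N^(3/2))
O = -84 (O = -(-6)*(-11 - 3) = -(-6)*(-14) = -6*14 = -84)
O + (h(-15, 7) - 1*(-144))*R(-3) = -84 + ((-4*7 + 4*(-15)) - 1*(-144))*(3*(-3)^(3/2)) = -84 + ((-28 - 60) + 144)*(3*(-3*I*√3)) = -84 + (-88 + 144)*(-9*I*√3) = -84 + 56*(-9*I*√3) = -84 - 504*I*√3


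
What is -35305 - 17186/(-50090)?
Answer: -884205132/25045 ≈ -35305.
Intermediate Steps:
-35305 - 17186/(-50090) = -35305 - 17186*(-1)/50090 = -35305 - 1*(-8593/25045) = -35305 + 8593/25045 = -884205132/25045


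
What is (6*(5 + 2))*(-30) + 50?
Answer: -1210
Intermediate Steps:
(6*(5 + 2))*(-30) + 50 = (6*7)*(-30) + 50 = 42*(-30) + 50 = -1260 + 50 = -1210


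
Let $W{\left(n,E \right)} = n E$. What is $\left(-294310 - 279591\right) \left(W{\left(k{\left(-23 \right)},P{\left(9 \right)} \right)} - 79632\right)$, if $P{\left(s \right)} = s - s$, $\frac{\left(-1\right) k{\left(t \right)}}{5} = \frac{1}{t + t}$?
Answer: $45700884432$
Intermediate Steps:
$k{\left(t \right)} = - \frac{5}{2 t}$ ($k{\left(t \right)} = - \frac{5}{t + t} = - \frac{5}{2 t}$)
$P{\left(s \right)} = 0$
$W{\left(n,E \right)} = E n$
$\left(-294310 - 279591\right) \left(W{\left(k{\left(-23 \right)},P{\left(9 \right)} \right)} - 79632\right) = \left(-294310 - 279591\right) \left(0 \left(- \frac{5}{2 \left(-23\right)}\right) - 79632\right) = - 573901 \left(0 \left(\left(- \frac{5}{2}\right) \left(- \frac{1}{23}\right)\right) - 79632\right) = - 573901 \left(0 \cdot \frac{5}{46} - 79632\right) = - 573901 \left(0 - 79632\right) = \left(-573901\right) \left(-79632\right) = 45700884432$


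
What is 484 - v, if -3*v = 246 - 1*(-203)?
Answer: 1901/3 ≈ 633.67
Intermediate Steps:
v = -449/3 (v = -(246 - 1*(-203))/3 = -(246 + 203)/3 = -⅓*449 = -449/3 ≈ -149.67)
484 - v = 484 - 1*(-449/3) = 484 + 449/3 = 1901/3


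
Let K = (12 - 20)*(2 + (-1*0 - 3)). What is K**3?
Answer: 512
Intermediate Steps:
K = 8 (K = -8*(2 + (0 - 3)) = -8*(2 - 3) = -8*(-1) = 8)
K**3 = 8**3 = 512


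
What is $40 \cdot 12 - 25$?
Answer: $455$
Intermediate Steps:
$40 \cdot 12 - 25 = 480 - 25 = 455$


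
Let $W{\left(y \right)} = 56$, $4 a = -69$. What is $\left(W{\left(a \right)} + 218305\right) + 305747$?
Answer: $524108$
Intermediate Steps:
$a = - \frac{69}{4}$ ($a = \frac{1}{4} \left(-69\right) = - \frac{69}{4} \approx -17.25$)
$\left(W{\left(a \right)} + 218305\right) + 305747 = \left(56 + 218305\right) + 305747 = 218361 + 305747 = 524108$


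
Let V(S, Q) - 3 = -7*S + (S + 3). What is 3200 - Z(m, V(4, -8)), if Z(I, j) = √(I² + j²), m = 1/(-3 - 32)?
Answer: 3200 - √396901/35 ≈ 3182.0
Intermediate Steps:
m = -1/35 (m = 1/(-35) = -1/35 ≈ -0.028571)
V(S, Q) = 6 - 6*S (V(S, Q) = 3 + (-7*S + (S + 3)) = 3 + (-7*S + (3 + S)) = 3 + (3 - 6*S) = 6 - 6*S)
3200 - Z(m, V(4, -8)) = 3200 - √((-1/35)² + (6 - 6*4)²) = 3200 - √(1/1225 + (6 - 24)²) = 3200 - √(1/1225 + (-18)²) = 3200 - √(1/1225 + 324) = 3200 - √(396901/1225) = 3200 - √396901/35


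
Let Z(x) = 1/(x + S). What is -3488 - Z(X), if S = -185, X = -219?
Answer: -1409151/404 ≈ -3488.0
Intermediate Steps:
Z(x) = 1/(-185 + x) (Z(x) = 1/(x - 185) = 1/(-185 + x))
-3488 - Z(X) = -3488 - 1/(-185 - 219) = -3488 - 1/(-404) = -3488 - 1*(-1/404) = -3488 + 1/404 = -1409151/404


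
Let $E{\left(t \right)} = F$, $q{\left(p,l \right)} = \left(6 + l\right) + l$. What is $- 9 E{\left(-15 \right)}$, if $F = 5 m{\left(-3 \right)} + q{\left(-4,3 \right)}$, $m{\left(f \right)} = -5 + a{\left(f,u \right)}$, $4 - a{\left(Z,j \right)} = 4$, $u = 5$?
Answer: $117$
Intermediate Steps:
$a{\left(Z,j \right)} = 0$ ($a{\left(Z,j \right)} = 4 - 4 = 0$)
$m{\left(f \right)} = -5$ ($m{\left(f \right)} = -5 + 0 = -5$)
$q{\left(p,l \right)} = 6 + 2 l$
$F = -13$ ($F = 5 \left(-5\right) + \left(6 + 2 \cdot 3\right) = -25 + \left(6 + 6\right) = -25 + 12 = -13$)
$E{\left(t \right)} = -13$
$- 9 E{\left(-15 \right)} = \left(-9\right) \left(-13\right) = 117$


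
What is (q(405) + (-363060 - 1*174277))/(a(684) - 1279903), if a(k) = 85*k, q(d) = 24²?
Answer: 536761/1221763 ≈ 0.43933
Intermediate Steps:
q(d) = 576
(q(405) + (-363060 - 1*174277))/(a(684) - 1279903) = (576 + (-363060 - 1*174277))/(85*684 - 1279903) = (576 + (-363060 - 174277))/(58140 - 1279903) = (576 - 537337)/(-1221763) = -536761*(-1/1221763) = 536761/1221763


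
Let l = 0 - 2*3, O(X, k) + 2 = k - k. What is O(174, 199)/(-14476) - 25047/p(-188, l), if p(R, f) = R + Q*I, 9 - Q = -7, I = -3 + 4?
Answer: 90645179/622468 ≈ 145.62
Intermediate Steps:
O(X, k) = -2 (O(X, k) = -2 + (k - k) = -2 + 0 = -2)
I = 1
Q = 16 (Q = 9 - 1*(-7) = 9 + 7 = 16)
l = -6 (l = 0 - 6 = -6)
p(R, f) = 16 + R (p(R, f) = R + 16*1 = R + 16 = 16 + R)
O(174, 199)/(-14476) - 25047/p(-188, l) = -2/(-14476) - 25047/(16 - 188) = -2*(-1/14476) - 25047/(-172) = 1/7238 - 25047*(-1/172) = 1/7238 + 25047/172 = 90645179/622468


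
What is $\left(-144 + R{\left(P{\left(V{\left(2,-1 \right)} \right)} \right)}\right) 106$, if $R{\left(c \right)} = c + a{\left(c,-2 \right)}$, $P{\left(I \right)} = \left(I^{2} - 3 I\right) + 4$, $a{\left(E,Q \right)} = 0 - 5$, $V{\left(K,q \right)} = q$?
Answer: $-14946$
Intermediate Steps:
$a{\left(E,Q \right)} = -5$ ($a{\left(E,Q \right)} = 0 - 5 = -5$)
$P{\left(I \right)} = 4 + I^{2} - 3 I$
$R{\left(c \right)} = -5 + c$ ($R{\left(c \right)} = c - 5 = -5 + c$)
$\left(-144 + R{\left(P{\left(V{\left(2,-1 \right)} \right)} \right)}\right) 106 = \left(-144 + \left(-5 + \left(4 + \left(-1\right)^{2} - -3\right)\right)\right) 106 = \left(-144 + \left(-5 + \left(4 + 1 + 3\right)\right)\right) 106 = \left(-144 + \left(-5 + 8\right)\right) 106 = \left(-144 + 3\right) 106 = \left(-141\right) 106 = -14946$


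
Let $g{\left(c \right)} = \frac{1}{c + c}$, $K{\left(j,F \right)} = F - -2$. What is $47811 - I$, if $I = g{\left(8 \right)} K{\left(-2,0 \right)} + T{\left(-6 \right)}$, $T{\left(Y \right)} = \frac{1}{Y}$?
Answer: $\frac{1147465}{24} \approx 47811.0$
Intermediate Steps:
$K{\left(j,F \right)} = 2 + F$ ($K{\left(j,F \right)} = F + 2 = 2 + F$)
$g{\left(c \right)} = \frac{1}{2 c}$
$I = - \frac{1}{24}$ ($I = \frac{1}{2 \cdot 8} \left(2 + 0\right) + \frac{1}{-6} = \frac{1}{2} \cdot \frac{1}{8} \cdot 2 - \frac{1}{6} = \frac{1}{16} \cdot 2 - \frac{1}{6} = \frac{1}{8} - \frac{1}{6} = - \frac{1}{24} \approx -0.041667$)
$47811 - I = 47811 - - \frac{1}{24} = 47811 + \frac{1}{24} = \frac{1147465}{24}$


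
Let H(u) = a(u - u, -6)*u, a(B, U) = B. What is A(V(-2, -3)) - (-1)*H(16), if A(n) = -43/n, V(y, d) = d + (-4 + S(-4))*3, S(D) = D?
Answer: 43/27 ≈ 1.5926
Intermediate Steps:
H(u) = 0 (H(u) = (u - u)*u = 0*u = 0)
V(y, d) = -24 + d (V(y, d) = d + (-4 - 4)*3 = d - 8*3 = d - 24 = -24 + d)
A(V(-2, -3)) - (-1)*H(16) = -43/(-24 - 3) - (-1)*0 = -43/(-27) - 1*0 = -43*(-1/27) + 0 = 43/27 + 0 = 43/27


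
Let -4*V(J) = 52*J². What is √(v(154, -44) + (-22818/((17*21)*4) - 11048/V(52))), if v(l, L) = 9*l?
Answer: 2*√138558823221/20111 ≈ 37.018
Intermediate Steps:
V(J) = -13*J²
√(v(154, -44) + (-22818/((17*21)*4) - 11048/V(52))) = √(9*154 + (-22818/((17*21)*4) - 11048/((-13*52²)))) = √(1386 + (-22818/(357*4) - 11048/((-13*2704)))) = √(1386 + (-22818/1428 - 11048/(-35152))) = √(1386 + (-22818*1/1428 - 11048*(-1/35152))) = √(1386 + (-3803/238 + 1381/4394)) = √(1386 - 4095426/261443) = √(358264572/261443) = 2*√138558823221/20111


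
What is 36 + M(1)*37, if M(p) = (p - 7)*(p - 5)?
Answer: 924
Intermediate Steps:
M(p) = (-7 + p)*(-5 + p)
36 + M(1)*37 = 36 + (35 + 1² - 12*1)*37 = 36 + (35 + 1 - 12)*37 = 36 + 24*37 = 36 + 888 = 924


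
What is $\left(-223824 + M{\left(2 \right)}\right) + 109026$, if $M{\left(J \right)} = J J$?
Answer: $-114794$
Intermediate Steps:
$M{\left(J \right)} = J^{2}$
$\left(-223824 + M{\left(2 \right)}\right) + 109026 = \left(-223824 + 2^{2}\right) + 109026 = \left(-223824 + 4\right) + 109026 = -223820 + 109026 = -114794$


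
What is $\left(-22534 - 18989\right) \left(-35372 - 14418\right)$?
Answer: $2067430170$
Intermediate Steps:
$\left(-22534 - 18989\right) \left(-35372 - 14418\right) = \left(-41523\right) \left(-49790\right) = 2067430170$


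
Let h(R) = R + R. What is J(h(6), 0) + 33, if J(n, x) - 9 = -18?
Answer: 24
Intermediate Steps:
h(R) = 2*R
J(n, x) = -9 (J(n, x) = 9 - 18 = -9)
J(h(6), 0) + 33 = -9 + 33 = 24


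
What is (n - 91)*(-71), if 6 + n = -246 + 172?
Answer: 12141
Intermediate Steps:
n = -80 (n = -6 + (-246 + 172) = -6 - 74 = -80)
(n - 91)*(-71) = (-80 - 91)*(-71) = -171*(-71) = 12141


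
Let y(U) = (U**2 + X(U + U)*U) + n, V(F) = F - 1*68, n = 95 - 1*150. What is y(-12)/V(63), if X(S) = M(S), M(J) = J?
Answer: -377/5 ≈ -75.400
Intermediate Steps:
n = -55 (n = 95 - 150 = -55)
X(S) = S
V(F) = -68 + F (V(F) = F - 68 = -68 + F)
y(U) = -55 + 3*U**2 (y(U) = (U**2 + (U + U)*U) - 55 = (U**2 + (2*U)*U) - 55 = (U**2 + 2*U**2) - 55 = 3*U**2 - 55 = -55 + 3*U**2)
y(-12)/V(63) = (-55 + 3*(-12)**2)/(-68 + 63) = (-55 + 3*144)/(-5) = (-55 + 432)*(-1/5) = 377*(-1/5) = -377/5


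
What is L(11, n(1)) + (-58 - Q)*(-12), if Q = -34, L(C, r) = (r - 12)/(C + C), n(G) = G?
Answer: 575/2 ≈ 287.50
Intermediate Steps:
L(C, r) = (-12 + r)/(2*C) (L(C, r) = (-12 + r)/((2*C)) = (-12 + r)*(1/(2*C)) = (-12 + r)/(2*C))
L(11, n(1)) + (-58 - Q)*(-12) = (½)*(-12 + 1)/11 + (-58 - 1*(-34))*(-12) = (½)*(1/11)*(-11) + (-58 + 34)*(-12) = -½ - 24*(-12) = -½ + 288 = 575/2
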